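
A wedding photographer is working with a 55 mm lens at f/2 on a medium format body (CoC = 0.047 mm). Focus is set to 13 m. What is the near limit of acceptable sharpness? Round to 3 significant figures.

Hyperfocal distance H = f²/(N·c) + f = 55²/(2 × 0.047) + 55 = 3025/0.094 + 55 ≈ 32235.9 mm ≈ 32.24 m.
Near limit Dn = s·(H − f)/(H + s − 2f) = 13000 × (32235.9 − 55) / (32235.9 + 13000 − 2 × 55) = 13000 × 32180.9 / 45125.9 ≈ 9270.8 mm ≈ 9.27 m.

9.27 m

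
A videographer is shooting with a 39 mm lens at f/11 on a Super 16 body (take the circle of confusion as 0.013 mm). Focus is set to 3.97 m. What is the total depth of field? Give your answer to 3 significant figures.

Hyperfocal distance H = f²/(N·c) + f = 39²/(11 × 0.013) + 39 = 1521/0.143 + 39 ≈ 10675.4 mm ≈ 10.68 m.
Near limit Dn = s·(H − f)/(H + s − 2f) = 3970 × (10675.4 − 39) / (10675.4 + 3970 − 2 × 39) = 3970 × 10636.4 / 14567.4 ≈ 2898.7 mm.
Far limit Df = s·(H − f)/(H − s) = 3970 × (10675.4 − 39) / (10675.4 − 3970) = 3970 × 10636.4 / 6705.4 ≈ 6297.4 mm.
Depth of field = Df − Dn = 6297.4 − 2898.7 ≈ 3398.7 mm ≈ 3.40 m.

3.40 m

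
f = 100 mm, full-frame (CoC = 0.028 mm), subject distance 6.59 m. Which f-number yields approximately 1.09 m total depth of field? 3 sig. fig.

f/4.52

Write h = H − f = f²/(N·c). The thin-lens limits are Dn = s·h/(h + (s−f)) and Df = s·h/(h − (s−f)), so DoF = Df − Dn = 2·s·(s−f)·h / (h² − (s−f)²).
That is a quadratic in h: DoF·h² − 2·s·(s−f)·h − DoF·(s−f)² = 0 ⇒ h = (s−f)·(s + √(s² + DoF²)) / DoF = 6490 × (6590 + √(6590² + 1090²)) / 1090 = 6490 × (6590 + 6679.54) / 1090 ≈ 79009 mm.
Then N = f²/(c·h) = 100² / (0.028 × 79009) = 10000 / 2212.2 ≈ 4.52.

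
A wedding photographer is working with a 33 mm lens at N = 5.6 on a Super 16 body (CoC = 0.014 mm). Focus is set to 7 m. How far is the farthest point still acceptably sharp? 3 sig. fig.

Hyperfocal distance H = f²/(N·c) + f = 33²/(5.6 × 0.014) + 33 = 1089/0.0784 + 33 ≈ 13923.3 mm ≈ 13.92 m.
Far limit Df = s·(H − f)/(H − s) = 7000 × (13923.3 − 33) / (13923.3 − 7000) = 7000 × 13890.3 / 6923.3 ≈ 14044 mm ≈ 14.0 m.

14.0 m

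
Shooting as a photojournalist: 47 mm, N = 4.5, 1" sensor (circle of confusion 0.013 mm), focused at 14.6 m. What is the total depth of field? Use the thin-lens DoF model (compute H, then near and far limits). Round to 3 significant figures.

Hyperfocal distance H = f²/(N·c) + f = 47²/(4.5 × 0.013) + 47 = 2209/0.0585 + 47 ≈ 37807.7 mm ≈ 37.81 m.
Near limit Dn = s·(H − f)/(H + s − 2f) = 14600 × (37807.7 − 47) / (37807.7 + 14600 − 2 × 47) = 14600 × 37760.7 / 52313.7 ≈ 10538 mm.
Far limit Df = s·(H − f)/(H − s) = 14600 × (37807.7 − 47) / (37807.7 − 14600) = 14600 × 37760.7 / 23207.7 ≈ 23755 mm.
Depth of field = Df − Dn = 23755 − 10538 ≈ 13217 mm ≈ 13.2 m.

13.2 m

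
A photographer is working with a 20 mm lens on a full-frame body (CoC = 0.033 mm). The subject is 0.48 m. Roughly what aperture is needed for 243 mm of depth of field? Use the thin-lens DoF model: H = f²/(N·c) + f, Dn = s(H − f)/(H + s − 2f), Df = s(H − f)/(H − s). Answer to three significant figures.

Write h = H − f = f²/(N·c). The thin-lens limits are Dn = s·h/(h + (s−f)) and Df = s·h/(h − (s−f)), so DoF = Df − Dn = 2·s·(s−f)·h / (h² − (s−f)²).
That is a quadratic in h: DoF·h² − 2·s·(s−f)·h − DoF·(s−f)² = 0 ⇒ h = (s−f)·(s + √(s² + DoF²)) / DoF = 460 × (480 + √(480² + 243²)) / 243 = 460 × (480 + 538.005) / 243 ≈ 1927.1 mm.
Then N = f²/(c·h) = 20² / (0.033 × 1927.1) = 400 / 63.594 ≈ 6.29.

f/6.29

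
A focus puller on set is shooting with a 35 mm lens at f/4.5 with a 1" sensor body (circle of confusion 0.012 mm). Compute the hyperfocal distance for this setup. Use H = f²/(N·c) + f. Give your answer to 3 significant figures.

22.7 m

Hyperfocal distance H = f²/(N·c) + f = 35²/(4.5 × 0.012) + 35 = 1225/0.054 + 35 ≈ 22720.2 mm ≈ 22.7 m.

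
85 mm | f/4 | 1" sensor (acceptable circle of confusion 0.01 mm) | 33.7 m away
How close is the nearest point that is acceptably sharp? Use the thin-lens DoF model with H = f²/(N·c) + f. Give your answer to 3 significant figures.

Hyperfocal distance H = f²/(N·c) + f = 85²/(4 × 0.01) + 85 = 7225/0.04 + 85 ≈ 180710.0 mm ≈ 180.7 m.
Near limit Dn = s·(H − f)/(H + s − 2f) = 33700 × (180710.0 − 85) / (180710.0 + 33700 − 2 × 85) = 33700 × 180625.0 / 214240.0 ≈ 28412 mm ≈ 28.4 m.

28.4 m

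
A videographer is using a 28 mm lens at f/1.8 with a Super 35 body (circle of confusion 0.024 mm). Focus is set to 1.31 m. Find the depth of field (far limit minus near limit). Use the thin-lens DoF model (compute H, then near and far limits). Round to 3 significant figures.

186 mm

Hyperfocal distance H = f²/(N·c) + f = 28²/(1.8 × 0.024) + 28 = 784/0.0432 + 28 ≈ 18176.1 mm ≈ 18.18 m.
Near limit Dn = s·(H − f)/(H + s − 2f) = 1310 × (18176.1 − 28) / (18176.1 + 1310 − 2 × 28) = 1310 × 18148.1 / 19430.1 ≈ 1223.57 mm.
Far limit Df = s·(H − f)/(H − s) = 1310 × (18176.1 − 28) / (18176.1 − 1310) = 1310 × 18148.1 / 16866.1 ≈ 1409.57 mm.
Depth of field = Df − Dn = 1409.57 − 1223.57 ≈ 186.00 mm.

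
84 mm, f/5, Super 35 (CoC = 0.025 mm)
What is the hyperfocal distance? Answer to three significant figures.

Hyperfocal distance H = f²/(N·c) + f = 84²/(5 × 0.025) + 84 = 7056/0.125 + 84 ≈ 56532.0 mm ≈ 56.5 m.

56.5 m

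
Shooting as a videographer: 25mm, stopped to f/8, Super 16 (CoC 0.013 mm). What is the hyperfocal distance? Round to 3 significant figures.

6.03 m

Hyperfocal distance H = f²/(N·c) + f = 25²/(8 × 0.013) + 25 = 625/0.104 + 25 ≈ 6034.6 mm ≈ 6.03 m.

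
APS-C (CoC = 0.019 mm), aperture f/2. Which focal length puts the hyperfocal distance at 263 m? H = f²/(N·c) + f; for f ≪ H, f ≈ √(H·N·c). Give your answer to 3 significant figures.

From H = f²/(N·c) + f, with f ≪ H: f ≈ √(H·N·c) = √(263000 × 2 × 0.019) = √9994.0 ≈ 99.97 mm.
The +f correction barely moves this — solving exactly, f² + N·c·f − N·c·H = 0 ⇒ f = (−N·c + √((N·c)² + 4·N·c·H))/2 = (−0.038 + √39976)/2 ≈ 99.951 mm, so f ≈ 100 mm.

100 mm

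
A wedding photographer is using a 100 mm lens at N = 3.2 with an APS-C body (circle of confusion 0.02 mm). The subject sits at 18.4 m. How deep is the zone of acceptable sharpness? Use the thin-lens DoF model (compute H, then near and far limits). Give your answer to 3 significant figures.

Hyperfocal distance H = f²/(N·c) + f = 100²/(3.2 × 0.02) + 100 = 10000/0.064 + 100 ≈ 156350.0 mm ≈ 156.3 m.
Near limit Dn = s·(H − f)/(H + s − 2f) = 18400 × (156350.0 − 100) / (156350.0 + 18400 − 2 × 100) = 18400 × 156250.0 / 174550.0 ≈ 16470.9 mm.
Far limit Df = s·(H − f)/(H − s) = 18400 × (156350.0 − 100) / (156350.0 − 18400) = 18400 × 156250.0 / 137950.0 ≈ 20840.9 mm.
Depth of field = Df − Dn = 20840.9 − 16470.9 ≈ 4370.0 mm ≈ 4.37 m.

4.37 m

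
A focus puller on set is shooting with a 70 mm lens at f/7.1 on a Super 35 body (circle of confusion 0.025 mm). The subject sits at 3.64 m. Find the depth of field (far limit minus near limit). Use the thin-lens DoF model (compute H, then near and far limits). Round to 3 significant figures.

Hyperfocal distance H = f²/(N·c) + f = 70²/(7.1 × 0.025) + 70 = 4900/0.1775 + 70 ≈ 27675.6 mm ≈ 27.68 m.
Near limit Dn = s·(H − f)/(H + s − 2f) = 3640 × (27675.6 − 70) / (27675.6 + 3640 − 2 × 70) = 3640 × 27605.6 / 31175.6 ≈ 3223.17 mm.
Far limit Df = s·(H − f)/(H − s) = 3640 × (27675.6 − 70) / (27675.6 − 3640) = 3640 × 27605.6 / 24035.6 ≈ 4180.65 mm.
Depth of field = Df − Dn = 4180.65 − 3223.17 ≈ 957.48 mm ≈ 0.957 m.

0.957 m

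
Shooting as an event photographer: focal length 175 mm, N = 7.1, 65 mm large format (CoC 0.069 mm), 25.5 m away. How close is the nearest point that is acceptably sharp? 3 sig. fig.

18.1 m

Hyperfocal distance H = f²/(N·c) + f = 175²/(7.1 × 0.069) + 175 = 30625/0.4899 + 175 ≈ 62687.8 mm ≈ 62.69 m.
Near limit Dn = s·(H − f)/(H + s − 2f) = 25500 × (62687.8 − 175) / (62687.8 + 25500 − 2 × 175) = 25500 × 62512.8 / 87837.8 ≈ 18148 mm ≈ 18.1 m.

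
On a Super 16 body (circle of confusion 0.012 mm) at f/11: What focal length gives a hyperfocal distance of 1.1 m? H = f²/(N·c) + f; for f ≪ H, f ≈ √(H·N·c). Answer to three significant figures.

12.0 mm

From H = f²/(N·c) + f, with f ≪ H: f ≈ √(H·N·c) = √(1100 × 11 × 0.012) = √145.20 ≈ 12.05 mm.
Exact: f² + N·c·f − N·c·H = 0 ⇒ f = (−N·c + √((N·c)² + 4·N·c·H))/2 = (−0.132 + √580.82)/2 ≈ 11.984 mm ≈ 12.0 mm.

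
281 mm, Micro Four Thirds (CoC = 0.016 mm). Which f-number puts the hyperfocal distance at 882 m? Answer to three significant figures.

Rearrange H = f²/(N·c) + f for N: N = f² / ((H − f)·c).
N = 281² / ((882000 − 281) × 0.016) = 78961 / 14108 ≈ 5.60.

f/5.60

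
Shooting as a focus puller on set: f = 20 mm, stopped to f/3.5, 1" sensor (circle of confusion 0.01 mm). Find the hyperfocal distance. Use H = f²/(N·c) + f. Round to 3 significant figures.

Hyperfocal distance H = f²/(N·c) + f = 20²/(3.5 × 0.01) + 20 = 400/0.035 + 20 ≈ 11448.6 mm ≈ 11.4 m.

11.4 m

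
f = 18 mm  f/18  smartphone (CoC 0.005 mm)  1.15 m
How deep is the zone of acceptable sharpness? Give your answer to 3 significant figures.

Hyperfocal distance H = f²/(N·c) + f = 18²/(18 × 0.005) + 18 = 324/0.09 + 18 ≈ 3618.0 mm ≈ 3.618 m.
Near limit Dn = s·(H − f)/(H + s − 2f) = 1150 × (3618.0 − 18) / (3618.0 + 1150 − 2 × 18) = 1150 × 3600.0 / 4732.0 ≈ 874.89 mm.
Far limit Df = s·(H − f)/(H − s) = 1150 × (3618.0 − 18) / (3618.0 − 1150) = 1150 × 3600.0 / 2468.0 ≈ 1677.47 mm.
Depth of field = Df − Dn = 1677.47 − 874.89 ≈ 802.58 mm ≈ 0.803 m.

0.803 m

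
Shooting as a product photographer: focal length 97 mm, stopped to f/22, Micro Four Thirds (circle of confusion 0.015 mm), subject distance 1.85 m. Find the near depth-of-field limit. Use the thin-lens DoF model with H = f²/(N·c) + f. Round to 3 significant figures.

1.74 m

Hyperfocal distance H = f²/(N·c) + f = 97²/(22 × 0.015) + 97 = 9409/0.33 + 97 ≈ 28609.1 mm ≈ 28.61 m.
Near limit Dn = s·(H − f)/(H + s − 2f) = 1850 × (28609.1 − 97) / (28609.1 + 1850 − 2 × 97) = 1850 × 28512.1 / 30265.1 ≈ 1742.8 mm ≈ 1.74 m.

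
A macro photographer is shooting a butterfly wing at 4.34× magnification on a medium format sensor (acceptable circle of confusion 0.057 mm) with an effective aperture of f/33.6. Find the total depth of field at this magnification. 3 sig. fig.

0.203 mm

At magnification m, DoF ≈ 2·N_eff·c/m² = 2 × 33.6 × 0.057 / 4.34² = 3.83 / 18.84 ≈ 0.203 mm.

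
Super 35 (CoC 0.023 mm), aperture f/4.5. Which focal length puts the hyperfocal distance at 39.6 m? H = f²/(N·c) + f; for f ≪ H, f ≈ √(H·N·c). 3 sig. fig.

64.0 mm

From H = f²/(N·c) + f, with f ≪ H: f ≈ √(H·N·c) = √(39600 × 4.5 × 0.023) = √4098.6 ≈ 64.02 mm.
The +f correction barely moves this — solving exactly, f² + N·c·f − N·c·H = 0 ⇒ f = (−N·c + √((N·c)² + 4·N·c·H))/2 = (−0.1035 + √16394)/2 ≈ 63.969 mm, so f ≈ 64.0 mm.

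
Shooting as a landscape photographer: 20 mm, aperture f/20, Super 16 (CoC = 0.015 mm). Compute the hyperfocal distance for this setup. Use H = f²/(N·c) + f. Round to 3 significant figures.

Hyperfocal distance H = f²/(N·c) + f = 20²/(20 × 0.015) + 20 = 400/0.3 + 20 ≈ 1353.3 mm ≈ 1.35 m.

1.35 m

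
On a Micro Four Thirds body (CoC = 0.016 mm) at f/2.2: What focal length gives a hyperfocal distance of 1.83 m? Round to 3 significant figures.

8.01 mm

From H = f²/(N·c) + f, with f ≪ H: f ≈ √(H·N·c) = √(1830 × 2.2 × 0.016) = √64.416 ≈ 8.026 mm.
Exact: f² + N·c·f − N·c·H = 0 ⇒ f = (−N·c + √((N·c)² + 4·N·c·H))/2 = (−0.0352 + √257.67)/2 ≈ 8.0084 mm ≈ 8.01 mm.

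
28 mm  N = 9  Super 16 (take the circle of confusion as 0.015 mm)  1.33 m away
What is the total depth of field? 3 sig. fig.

Hyperfocal distance H = f²/(N·c) + f = 28²/(9 × 0.015) + 28 = 784/0.135 + 28 ≈ 5835.4 mm ≈ 5.835 m.
Near limit Dn = s·(H − f)/(H + s − 2f) = 1330 × (5835.4 − 28) / (5835.4 + 1330 − 2 × 28) = 1330 × 5807.4 / 7109.4 ≈ 1086.43 mm.
Far limit Df = s·(H − f)/(H − s) = 1330 × (5835.4 − 28) / (5835.4 − 1330) = 1330 × 5807.4 / 4505.4 ≈ 1714.35 mm.
Depth of field = Df − Dn = 1714.35 − 1086.43 ≈ 627.92 mm ≈ 0.628 m.

0.628 m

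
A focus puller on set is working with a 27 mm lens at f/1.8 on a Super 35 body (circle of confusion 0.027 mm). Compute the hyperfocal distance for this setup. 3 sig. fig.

Hyperfocal distance H = f²/(N·c) + f = 27²/(1.8 × 0.027) + 27 = 729/0.0486 + 27 ≈ 15027.0 mm ≈ 15.0 m.

15.0 m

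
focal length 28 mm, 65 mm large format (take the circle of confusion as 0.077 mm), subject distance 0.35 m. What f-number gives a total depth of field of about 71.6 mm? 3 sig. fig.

Write h = H − f = f²/(N·c). The thin-lens limits are Dn = s·h/(h + (s−f)) and Df = s·h/(h − (s−f)), so DoF = Df − Dn = 2·s·(s−f)·h / (h² − (s−f)²).
That is a quadratic in h: DoF·h² − 2·s·(s−f)·h − DoF·(s−f)² = 0 ⇒ h = (s−f)·(s + √(s² + DoF²)) / DoF = 322 × (350 + √(350² + 71.6²)) / 71.6 = 322 × (350 + 357.249) / 71.6 ≈ 3180.6 mm.
Then N = f²/(c·h) = 28² / (0.077 × 3180.6) = 784 / 244.91 ≈ 3.20.

f/3.20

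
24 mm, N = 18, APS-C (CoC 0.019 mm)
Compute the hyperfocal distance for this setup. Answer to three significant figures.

1.71 m

Hyperfocal distance H = f²/(N·c) + f = 24²/(18 × 0.019) + 24 = 576/0.342 + 24 ≈ 1708.2 mm ≈ 1.71 m.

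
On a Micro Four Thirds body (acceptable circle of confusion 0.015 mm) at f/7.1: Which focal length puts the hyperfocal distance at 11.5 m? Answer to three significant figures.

From H = f²/(N·c) + f, with f ≪ H: f ≈ √(H·N·c) = √(11500 × 7.1 × 0.015) = √1224.8 ≈ 35.00 mm.
Exact: f² + N·c·f − N·c·H = 0 ⇒ f = (−N·c + √((N·c)² + 4·N·c·H))/2 = (−0.1065 + √4899.0)/2 ≈ 34.943 mm ≈ 34.9 mm.

34.9 mm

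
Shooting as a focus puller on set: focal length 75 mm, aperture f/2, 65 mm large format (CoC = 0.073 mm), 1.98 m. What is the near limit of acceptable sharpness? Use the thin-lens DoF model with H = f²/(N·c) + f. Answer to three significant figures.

1.89 m

Hyperfocal distance H = f²/(N·c) + f = 75²/(2 × 0.073) + 75 = 5625/0.146 + 75 ≈ 38602.4 mm ≈ 38.60 m.
Near limit Dn = s·(H − f)/(H + s − 2f) = 1980 × (38602.4 − 75) / (38602.4 + 1980 − 2 × 75) = 1980 × 38527.4 / 40432.4 ≈ 1886.7 mm ≈ 1.89 m.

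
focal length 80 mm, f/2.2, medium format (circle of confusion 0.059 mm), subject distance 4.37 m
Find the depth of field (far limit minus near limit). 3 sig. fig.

Hyperfocal distance H = f²/(N·c) + f = 80²/(2.2 × 0.059) + 80 = 6400/0.1298 + 80 ≈ 49386.6 mm ≈ 49.39 m.
Near limit Dn = s·(H − f)/(H + s − 2f) = 4370 × (49386.6 − 80) / (49386.6 + 4370 − 2 × 80) = 4370 × 49306.6 / 53596.6 ≈ 4020.21 mm.
Far limit Df = s·(H − f)/(H − s) = 4370 × (49386.6 − 80) / (49386.6 − 4370) = 4370 × 49306.6 / 45016.6 ≈ 4786.45 mm.
Depth of field = Df − Dn = 4786.45 − 4020.21 ≈ 766.24 mm ≈ 0.766 m.

0.766 m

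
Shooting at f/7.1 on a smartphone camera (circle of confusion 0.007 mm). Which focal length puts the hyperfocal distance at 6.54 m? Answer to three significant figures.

From H = f²/(N·c) + f, with f ≪ H: f ≈ √(H·N·c) = √(6540 × 7.1 × 0.007) = √325.04 ≈ 18.03 mm.
The +f correction barely moves this — solving exactly, f² + N·c·f − N·c·H = 0 ⇒ f = (−N·c + √((N·c)² + 4·N·c·H))/2 = (−0.0497 + √1300.2)/2 ≈ 18.004 mm, so f ≈ 18.0 mm.

18.0 mm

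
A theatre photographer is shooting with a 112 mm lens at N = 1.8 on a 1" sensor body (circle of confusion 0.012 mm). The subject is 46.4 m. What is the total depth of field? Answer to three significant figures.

7.44 m

Hyperfocal distance H = f²/(N·c) + f = 112²/(1.8 × 0.012) + 112 = 12544/0.0216 + 112 ≈ 580852.7 mm ≈ 580.9 m.
Near limit Dn = s·(H − f)/(H + s − 2f) = 46400 × (580852.7 − 112) / (580852.7 + 46400 − 2 × 112) = 46400 × 580740.7 / 627028.7 ≈ 42974.7 mm.
Far limit Df = s·(H − f)/(H − s) = 46400 × (580852.7 − 112) / (580852.7 − 46400) = 46400 × 580740.7 / 534452.7 ≈ 50418.6 mm.
Depth of field = Df − Dn = 50418.6 − 42974.7 ≈ 7443.9 mm ≈ 7.44 m.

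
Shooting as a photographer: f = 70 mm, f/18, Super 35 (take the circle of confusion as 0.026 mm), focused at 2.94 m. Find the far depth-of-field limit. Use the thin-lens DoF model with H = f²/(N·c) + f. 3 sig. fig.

Hyperfocal distance H = f²/(N·c) + f = 70²/(18 × 0.026) + 70 = 4900/0.468 + 70 ≈ 10540.1 mm ≈ 10.54 m.
Far limit Df = s·(H − f)/(H − s) = 2940 × (10540.1 − 70) / (10540.1 − 2940) = 2940 × 10470.1 / 7600.1 ≈ 4050.2 mm ≈ 4.05 m.

4.05 m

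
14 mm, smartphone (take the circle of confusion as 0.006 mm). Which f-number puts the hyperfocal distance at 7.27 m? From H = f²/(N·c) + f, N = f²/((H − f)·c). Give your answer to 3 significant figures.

f/4.50

Rearrange H = f²/(N·c) + f for N: N = f² / ((H − f)·c).
N = 14² / ((7270 − 14) × 0.006) = 196 / 43.54 ≈ 4.50.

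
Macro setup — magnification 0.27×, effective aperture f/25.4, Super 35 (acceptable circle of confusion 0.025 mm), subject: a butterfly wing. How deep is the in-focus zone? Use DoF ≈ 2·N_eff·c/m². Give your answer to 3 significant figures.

At magnification m, DoF ≈ 2·N_eff·c/m² = 2 × 25.4 × 0.025 / 0.27² = 1.27 / 0.0729 ≈ 17.4 mm.

17.4 mm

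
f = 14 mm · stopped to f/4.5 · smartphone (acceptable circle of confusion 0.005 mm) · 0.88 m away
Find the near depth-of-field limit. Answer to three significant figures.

Hyperfocal distance H = f²/(N·c) + f = 14²/(4.5 × 0.005) + 14 = 196/0.0225 + 14 ≈ 8725.1 mm ≈ 8.725 m.
Near limit Dn = s·(H − f)/(H + s − 2f) = 880 × (8725.1 − 14) / (8725.1 + 880 − 2 × 14) = 880 × 8711.1 / 9577.1 ≈ 800.43 mm ≈ 0.800 m.

0.800 m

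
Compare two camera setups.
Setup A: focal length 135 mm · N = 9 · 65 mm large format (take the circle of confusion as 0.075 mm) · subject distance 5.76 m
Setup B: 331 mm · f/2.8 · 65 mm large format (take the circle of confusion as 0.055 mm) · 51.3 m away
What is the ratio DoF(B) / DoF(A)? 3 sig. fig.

Setup A: H = 135²/(9×0.075) + 135 ≈ 27135.0 mm; DoF = Df − Dn = 7275.8 − 4766.9 ≈ 2508.9 mm.
Setup B: H = 331²/(2.8×0.055) + 331 ≈ 711766.1 mm; DoF = Df − Dn = 55258.9 − 47870.4 ≈ 7388.5 mm.
Ratio = 7388.5 / 2508.9 ≈ 2.94.

2.94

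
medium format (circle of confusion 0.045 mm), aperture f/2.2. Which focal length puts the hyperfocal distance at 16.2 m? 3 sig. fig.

40.0 mm

From H = f²/(N·c) + f, with f ≪ H: f ≈ √(H·N·c) = √(16200 × 2.2 × 0.045) = √1603.8 ≈ 40.05 mm.
Exact: f² + N·c·f − N·c·H = 0 ⇒ f = (−N·c + √((N·c)² + 4·N·c·H))/2 = (−0.099 + √6415.2)/2 ≈ 39.998 mm ≈ 40.0 mm.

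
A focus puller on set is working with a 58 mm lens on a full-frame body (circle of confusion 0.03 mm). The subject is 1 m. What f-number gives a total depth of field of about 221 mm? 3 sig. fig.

f/13

Write h = H − f = f²/(N·c). The thin-lens limits are Dn = s·h/(h + (s−f)) and Df = s·h/(h − (s−f)), so DoF = Df − Dn = 2·s·(s−f)·h / (h² − (s−f)²).
That is a quadratic in h: DoF·h² − 2·s·(s−f)·h − DoF·(s−f)² = 0 ⇒ h = (s−f)·(s + √(s² + DoF²)) / DoF = 942 × (1000 + √(1000² + 221²)) / 221 = 942 × (1000 + 1024.13) / 221 ≈ 8627.7 mm.
Then N = f²/(c·h) = 58² / (0.03 × 8627.7) = 3364 / 258.83 ≈ 13.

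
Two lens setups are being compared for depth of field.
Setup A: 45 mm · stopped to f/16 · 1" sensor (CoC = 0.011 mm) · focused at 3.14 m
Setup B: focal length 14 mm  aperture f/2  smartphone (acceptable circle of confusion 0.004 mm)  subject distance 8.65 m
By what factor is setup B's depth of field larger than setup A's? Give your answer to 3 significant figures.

Setup A: H = 45²/(16×0.011) + 45 ≈ 11550.7 mm; DoF = Df − Dn = 4295.5 − 2474.4 ≈ 1821.1 mm.
Setup B: H = 14²/(2×0.004) + 14 ≈ 24514.0 mm; DoF = Df − Dn = 13358.9 − 6395.6 ≈ 6963.3 mm.
Ratio = 6963.3 / 1821.1 ≈ 3.82.

3.82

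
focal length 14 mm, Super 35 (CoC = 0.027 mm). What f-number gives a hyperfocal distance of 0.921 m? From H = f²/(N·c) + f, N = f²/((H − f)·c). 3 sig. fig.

f/8

Rearrange H = f²/(N·c) + f for N: N = f² / ((H − f)·c).
N = 14² / ((921 − 14) × 0.027) = 196 / 24.49 ≈ 8.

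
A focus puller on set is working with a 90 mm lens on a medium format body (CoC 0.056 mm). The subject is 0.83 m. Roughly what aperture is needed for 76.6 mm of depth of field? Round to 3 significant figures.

f/9

Write h = H − f = f²/(N·c). The thin-lens limits are Dn = s·h/(h + (s−f)) and Df = s·h/(h − (s−f)), so DoF = Df − Dn = 2·s·(s−f)·h / (h² − (s−f)²).
That is a quadratic in h: DoF·h² − 2·s·(s−f)·h − DoF·(s−f)² = 0 ⇒ h = (s−f)·(s + √(s² + DoF²)) / DoF = 740 × (830 + √(830² + 76.6²)) / 76.6 = 740 × (830 + 833.527) / 76.6 ≈ 16071 mm.
Then N = f²/(c·h) = 90² / (0.056 × 16071) = 8100 / 899.96 ≈ 9.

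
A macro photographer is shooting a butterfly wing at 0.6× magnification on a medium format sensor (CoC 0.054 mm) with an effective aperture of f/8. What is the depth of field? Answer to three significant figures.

2.40 mm

At magnification m, DoF ≈ 2·N_eff·c/m² = 2 × 8 × 0.054 / 0.6² = 0.864 / 0.36 ≈ 2.4 mm.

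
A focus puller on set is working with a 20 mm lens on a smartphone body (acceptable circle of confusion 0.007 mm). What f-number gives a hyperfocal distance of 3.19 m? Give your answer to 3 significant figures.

Rearrange H = f²/(N·c) + f for N: N = f² / ((H − f)·c).
N = 20² / ((3190 − 20) × 0.007) = 400 / 22.19 ≈ 18.

f/18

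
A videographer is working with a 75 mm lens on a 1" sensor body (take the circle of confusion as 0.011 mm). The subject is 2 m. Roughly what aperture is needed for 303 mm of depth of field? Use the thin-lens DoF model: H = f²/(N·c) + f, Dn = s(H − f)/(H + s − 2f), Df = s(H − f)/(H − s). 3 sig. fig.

Write h = H − f = f²/(N·c). The thin-lens limits are Dn = s·h/(h + (s−f)) and Df = s·h/(h − (s−f)), so DoF = Df − Dn = 2·s·(s−f)·h / (h² − (s−f)²).
That is a quadratic in h: DoF·h² − 2·s·(s−f)·h − DoF·(s−f)² = 0 ⇒ h = (s−f)·(s + √(s² + DoF²)) / DoF = 1925 × (2000 + √(2000² + 303²)) / 303 = 1925 × (2000 + 2022.82) / 303 ≈ 25558 mm.
Then N = f²/(c·h) = 75² / (0.011 × 25558) = 5625 / 281.13 ≈ 20.

f/20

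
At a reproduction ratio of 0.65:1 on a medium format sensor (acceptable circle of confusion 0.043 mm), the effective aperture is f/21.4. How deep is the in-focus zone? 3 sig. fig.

4.36 mm

At magnification m, DoF ≈ 2·N_eff·c/m² = 2 × 21.4 × 0.043 / 0.65² = 1.84 / 0.4225 ≈ 4.36 mm.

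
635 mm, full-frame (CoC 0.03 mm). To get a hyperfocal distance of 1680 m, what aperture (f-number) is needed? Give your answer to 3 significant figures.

f/8

Rearrange H = f²/(N·c) + f for N: N = f² / ((H − f)·c).
N = 635² / ((1680000 − 635) × 0.03) = 403225 / 50381 ≈ 8.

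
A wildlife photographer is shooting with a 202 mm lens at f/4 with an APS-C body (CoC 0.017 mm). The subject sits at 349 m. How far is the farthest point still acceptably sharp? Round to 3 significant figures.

Hyperfocal distance H = f²/(N·c) + f = 202²/(4 × 0.017) + 202 = 40804/0.068 + 202 ≈ 600260.8 mm ≈ 600.3 m.
Far limit Df = s·(H − f)/(H − s) = 349000 × (600260.8 − 202) / (600260.8 − 349000) = 349000 × 600058.8 / 251260.8 ≈ 833479 mm ≈ 833 m.

833 m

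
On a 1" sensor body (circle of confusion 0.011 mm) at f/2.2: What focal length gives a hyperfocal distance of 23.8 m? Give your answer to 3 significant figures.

24.0 mm

From H = f²/(N·c) + f, with f ≪ H: f ≈ √(H·N·c) = √(23800 × 2.2 × 0.011) = √575.96 ≈ 24.00 mm.
The +f correction barely moves this — solving exactly, f² + N·c·f − N·c·H = 0 ⇒ f = (−N·c + √((N·c)² + 4·N·c·H))/2 = (−0.0242 + √2303.8)/2 ≈ 23.987 mm, so f ≈ 24.0 mm.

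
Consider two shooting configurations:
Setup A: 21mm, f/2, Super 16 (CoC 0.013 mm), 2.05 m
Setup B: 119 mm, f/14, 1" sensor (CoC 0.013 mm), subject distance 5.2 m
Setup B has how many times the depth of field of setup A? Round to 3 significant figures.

Setup A: H = 21²/(2×0.013) + 21 ≈ 16982.5 mm; DoF = Df − Dn = 2328.55 − 1830.97 ≈ 497.58 mm.
Setup B: H = 119²/(14×0.013) + 119 ≈ 77926.7 mm; DoF = Df − Dn = 5563.29 − 4881.24 ≈ 682.05 mm.
Ratio = 682.05 / 497.58 ≈ 1.37.

1.37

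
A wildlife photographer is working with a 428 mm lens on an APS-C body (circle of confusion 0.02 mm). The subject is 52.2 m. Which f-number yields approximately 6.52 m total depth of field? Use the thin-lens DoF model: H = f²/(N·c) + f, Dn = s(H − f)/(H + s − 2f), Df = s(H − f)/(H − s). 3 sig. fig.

f/11

Write h = H − f = f²/(N·c). The thin-lens limits are Dn = s·h/(h + (s−f)) and Df = s·h/(h − (s−f)), so DoF = Df − Dn = 2·s·(s−f)·h / (h² − (s−f)²).
That is a quadratic in h: DoF·h² − 2·s·(s−f)·h − DoF·(s−f)² = 0 ⇒ h = (s−f)·(s + √(s² + DoF²)) / DoF = 51772 × (52200 + √(52200² + 6520²)) / 6520 = 51772 × (52200 + 52605.6) / 6520 ≈ 832208 mm.
Then N = f²/(c·h) = 428² / (0.02 × 832208) = 183184 / 16644 ≈ 11.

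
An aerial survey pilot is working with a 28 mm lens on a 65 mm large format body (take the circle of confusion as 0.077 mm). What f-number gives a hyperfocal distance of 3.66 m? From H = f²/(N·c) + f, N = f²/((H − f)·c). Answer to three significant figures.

f/2.80

Rearrange H = f²/(N·c) + f for N: N = f² / ((H − f)·c).
N = 28² / ((3660 − 28) × 0.077) = 784 / 279.7 ≈ 2.80.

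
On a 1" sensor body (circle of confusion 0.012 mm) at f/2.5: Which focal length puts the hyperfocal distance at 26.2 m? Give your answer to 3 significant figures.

From H = f²/(N·c) + f, with f ≪ H: f ≈ √(H·N·c) = √(26200 × 2.5 × 0.012) = √786.00 ≈ 28.04 mm.
The +f correction barely moves this — solving exactly, f² + N·c·f − N·c·H = 0 ⇒ f = (−N·c + √((N·c)² + 4·N·c·H))/2 = (−0.03 + √3144.0)/2 ≈ 28.021 mm, so f ≈ 28.0 mm.

28.0 mm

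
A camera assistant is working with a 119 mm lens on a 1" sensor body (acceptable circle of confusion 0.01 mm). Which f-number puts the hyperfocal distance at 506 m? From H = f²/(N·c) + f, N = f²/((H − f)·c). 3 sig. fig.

Rearrange H = f²/(N·c) + f for N: N = f² / ((H − f)·c).
N = 119² / ((506000 − 119) × 0.01) = 14161 / 5059 ≈ 2.80.

f/2.80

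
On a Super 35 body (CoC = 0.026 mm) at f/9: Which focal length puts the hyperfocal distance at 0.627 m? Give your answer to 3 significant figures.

12.0 mm

From H = f²/(N·c) + f, with f ≪ H: f ≈ √(H·N·c) = √(627 × 9 × 0.026) = √146.72 ≈ 12.11 mm.
Exact: f² + N·c·f − N·c·H = 0 ⇒ f = (−N·c + √((N·c)² + 4·N·c·H))/2 = (−0.234 + √586.93)/2 ≈ 11.996 mm ≈ 12.0 mm.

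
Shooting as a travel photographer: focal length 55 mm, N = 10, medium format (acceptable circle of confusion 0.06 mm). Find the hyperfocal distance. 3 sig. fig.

5.10 m

Hyperfocal distance H = f²/(N·c) + f = 55²/(10 × 0.06) + 55 = 3025/0.6 + 55 ≈ 5096.7 mm ≈ 5.10 m.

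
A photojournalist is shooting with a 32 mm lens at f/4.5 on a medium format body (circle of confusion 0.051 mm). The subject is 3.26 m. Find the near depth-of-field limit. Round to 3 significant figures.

Hyperfocal distance H = f²/(N·c) + f = 32²/(4.5 × 0.051) + 32 = 1024/0.2295 + 32 ≈ 4493.9 mm ≈ 4.494 m.
Near limit Dn = s·(H − f)/(H + s − 2f) = 3260 × (4493.9 − 32) / (4493.9 + 3260 − 2 × 32) = 3260 × 4461.9 / 7689.9 ≈ 1891.5 mm ≈ 1.89 m.

1.89 m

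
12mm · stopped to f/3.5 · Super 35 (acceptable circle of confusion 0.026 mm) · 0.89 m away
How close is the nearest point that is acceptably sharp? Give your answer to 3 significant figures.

0.572 m

Hyperfocal distance H = f²/(N·c) + f = 12²/(3.5 × 0.026) + 12 = 144/0.091 + 12 ≈ 1594.4 mm ≈ 1.594 m.
Near limit Dn = s·(H − f)/(H + s − 2f) = 890 × (1594.4 − 12) / (1594.4 + 890 − 2 × 12) = 890 × 1582.4 / 2460.4 ≈ 572.40 mm ≈ 0.572 m.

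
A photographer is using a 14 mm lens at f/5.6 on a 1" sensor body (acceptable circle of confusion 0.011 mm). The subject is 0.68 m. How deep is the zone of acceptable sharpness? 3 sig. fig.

298 mm

Hyperfocal distance H = f²/(N·c) + f = 14²/(5.6 × 0.011) + 14 = 196/0.0616 + 14 ≈ 3195.8 mm ≈ 3.196 m.
Near limit Dn = s·(H − f)/(H + s − 2f) = 680 × (3195.8 − 14) / (3195.8 + 680 − 2 × 14) = 680 × 3181.8 / 3847.8 ≈ 562.30 mm.
Far limit Df = s·(H − f)/(H − s) = 680 × (3195.8 − 14) / (3195.8 − 680) = 680 × 3181.8 / 2515.8 ≈ 860.01 mm.
Depth of field = Df − Dn = 860.01 − 562.30 ≈ 297.71 mm.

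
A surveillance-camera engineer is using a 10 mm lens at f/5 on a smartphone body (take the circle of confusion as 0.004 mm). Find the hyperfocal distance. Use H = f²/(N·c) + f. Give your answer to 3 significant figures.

Hyperfocal distance H = f²/(N·c) + f = 10²/(5 × 0.004) + 10 = 100/0.02 + 10 ≈ 5010.0 mm ≈ 5.01 m.

5.01 m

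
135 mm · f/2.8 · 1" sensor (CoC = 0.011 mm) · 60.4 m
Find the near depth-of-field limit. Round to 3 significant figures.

54.8 m

Hyperfocal distance H = f²/(N·c) + f = 135²/(2.8 × 0.011) + 135 = 18225/0.0308 + 135 ≈ 591855.8 mm ≈ 591.9 m.
Near limit Dn = s·(H − f)/(H + s − 2f) = 60400 × (591855.8 − 135) / (591855.8 + 60400 − 2 × 135) = 60400 × 591720.8 / 651985.8 ≈ 54817 mm ≈ 54.8 m.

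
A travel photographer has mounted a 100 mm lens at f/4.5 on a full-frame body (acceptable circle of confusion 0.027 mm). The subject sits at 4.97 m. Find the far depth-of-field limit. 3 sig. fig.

5.28 m

Hyperfocal distance H = f²/(N·c) + f = 100²/(4.5 × 0.027) + 100 = 10000/0.1215 + 100 ≈ 82404.5 mm ≈ 82.40 m.
Far limit Df = s·(H − f)/(H − s) = 4970 × (82404.5 − 100) / (82404.5 − 4970) = 4970 × 82304.5 / 77434.5 ≈ 5282.6 mm ≈ 5.28 m.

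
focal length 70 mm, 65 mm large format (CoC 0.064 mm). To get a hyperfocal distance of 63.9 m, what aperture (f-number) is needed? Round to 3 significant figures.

f/1.20

Rearrange H = f²/(N·c) + f for N: N = f² / ((H − f)·c).
N = 70² / ((63900 − 70) × 0.064) = 4900 / 4085 ≈ 1.20.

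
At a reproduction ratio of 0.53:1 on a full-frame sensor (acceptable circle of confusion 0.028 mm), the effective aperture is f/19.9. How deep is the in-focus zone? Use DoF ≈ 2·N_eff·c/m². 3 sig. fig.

At magnification m, DoF ≈ 2·N_eff·c/m² = 2 × 19.9 × 0.028 / 0.53² = 1.114 / 0.2809 ≈ 3.97 mm.

3.97 mm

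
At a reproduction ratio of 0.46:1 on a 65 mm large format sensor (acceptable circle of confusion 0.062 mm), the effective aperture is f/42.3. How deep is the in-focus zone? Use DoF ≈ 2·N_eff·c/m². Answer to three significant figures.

24.8 mm

At magnification m, DoF ≈ 2·N_eff·c/m² = 2 × 42.3 × 0.062 / 0.46² = 5.245 / 0.2116 ≈ 24.8 mm.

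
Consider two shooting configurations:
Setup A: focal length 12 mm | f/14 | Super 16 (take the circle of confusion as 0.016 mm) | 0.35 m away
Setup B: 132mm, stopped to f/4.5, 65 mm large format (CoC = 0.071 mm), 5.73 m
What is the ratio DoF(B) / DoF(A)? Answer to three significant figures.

2.34

Setup A: H = 12²/(14×0.016) + 12 ≈ 654.9 mm; DoF = Df − Dn = 738.05 − 229.39 ≈ 508.66 mm.
Setup B: H = 132²/(4.5×0.071) + 132 ≈ 54667.2 mm; DoF = Df − Dn = 6385.5 − 5196.6 ≈ 1188.9 mm.
Ratio = 1188.9 / 508.66 ≈ 2.34.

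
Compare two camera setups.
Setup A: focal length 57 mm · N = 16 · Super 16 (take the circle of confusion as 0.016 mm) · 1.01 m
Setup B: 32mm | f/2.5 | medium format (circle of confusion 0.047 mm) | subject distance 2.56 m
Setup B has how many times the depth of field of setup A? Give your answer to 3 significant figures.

10.6

Setup A: H = 57²/(16×0.016) + 57 ≈ 12748.4 mm; DoF = Df − Dn = 1092.00 − 939.46 ≈ 152.54 mm.
Setup B: H = 32²/(2.5×0.047) + 32 ≈ 8746.9 mm; DoF = Df − Dn = 3606.0 − 1984.4 ≈ 1621.6 mm.
Ratio = 1621.6 / 152.54 ≈ 10.6.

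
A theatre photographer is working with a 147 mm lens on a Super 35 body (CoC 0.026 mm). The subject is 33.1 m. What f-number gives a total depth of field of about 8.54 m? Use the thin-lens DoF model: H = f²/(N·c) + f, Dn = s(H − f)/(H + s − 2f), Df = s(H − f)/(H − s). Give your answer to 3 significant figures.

f/3.20

Write h = H − f = f²/(N·c). The thin-lens limits are Dn = s·h/(h + (s−f)) and Df = s·h/(h − (s−f)), so DoF = Df − Dn = 2·s·(s−f)·h / (h² − (s−f)²).
That is a quadratic in h: DoF·h² − 2·s·(s−f)·h − DoF·(s−f)² = 0 ⇒ h = (s−f)·(s + √(s² + DoF²)) / DoF = 32953 × (33100 + √(33100² + 8540²)) / 8540 = 32953 × (33100 + 34183.9) / 8540 ≈ 259626 mm.
Then N = f²/(c·h) = 147² / (0.026 × 259626) = 21609 / 6750.3 ≈ 3.20.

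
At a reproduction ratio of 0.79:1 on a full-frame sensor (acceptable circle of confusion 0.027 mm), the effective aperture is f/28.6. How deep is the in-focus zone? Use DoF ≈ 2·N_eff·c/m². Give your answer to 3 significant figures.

2.47 mm

At magnification m, DoF ≈ 2·N_eff·c/m² = 2 × 28.6 × 0.027 / 0.79² = 1.544 / 0.6241 ≈ 2.47 mm.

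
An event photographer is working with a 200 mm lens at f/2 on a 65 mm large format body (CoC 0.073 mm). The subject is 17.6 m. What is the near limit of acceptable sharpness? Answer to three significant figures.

16.5 m

Hyperfocal distance H = f²/(N·c) + f = 200²/(2 × 0.073) + 200 = 40000/0.146 + 200 ≈ 274172.6 mm ≈ 274.2 m.
Near limit Dn = s·(H − f)/(H + s − 2f) = 17600 × (274172.6 − 200) / (274172.6 + 17600 − 2 × 200) = 17600 × 273972.6 / 291372.6 ≈ 16549 mm ≈ 16.5 m.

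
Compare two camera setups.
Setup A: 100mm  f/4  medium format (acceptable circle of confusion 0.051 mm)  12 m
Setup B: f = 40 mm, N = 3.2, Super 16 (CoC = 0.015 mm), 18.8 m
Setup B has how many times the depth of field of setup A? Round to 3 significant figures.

5.00

Setup A: H = 100²/(4×0.051) + 100 ≈ 49119.6 mm; DoF = Df − Dn = 15847.0 − 9655.9 ≈ 6191.1 mm.
Setup B: H = 40²/(3.2×0.015) + 40 ≈ 33373.3 mm; DoF = Df − Dn = 43001 − 12030 ≈ 30971 mm.
Ratio = 30971 / 6191.1 ≈ 5.00.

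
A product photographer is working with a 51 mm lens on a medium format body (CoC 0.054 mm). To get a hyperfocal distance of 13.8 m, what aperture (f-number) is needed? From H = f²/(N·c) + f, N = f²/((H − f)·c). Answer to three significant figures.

f/3.50

Rearrange H = f²/(N·c) + f for N: N = f² / ((H − f)·c).
N = 51² / ((13800 − 51) × 0.054) = 2601 / 742.4 ≈ 3.50.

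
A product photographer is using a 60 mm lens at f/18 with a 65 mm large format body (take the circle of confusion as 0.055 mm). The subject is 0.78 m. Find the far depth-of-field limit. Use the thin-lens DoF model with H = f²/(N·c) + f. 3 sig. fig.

Hyperfocal distance H = f²/(N·c) + f = 60²/(18 × 0.055) + 60 = 3600/0.99 + 60 ≈ 3696.4 mm ≈ 3.696 m.
Far limit Df = s·(H − f)/(H − s) = 780 × (3696.4 − 60) / (3696.4 − 780) = 780 × 3636.4 / 2916.4 ≈ 972.57 mm ≈ 0.973 m.

0.973 m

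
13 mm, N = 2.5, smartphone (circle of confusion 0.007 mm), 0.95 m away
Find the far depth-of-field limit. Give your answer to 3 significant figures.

1.05 m

Hyperfocal distance H = f²/(N·c) + f = 13²/(2.5 × 0.007) + 13 = 169/0.0175 + 13 ≈ 9670.1 mm ≈ 9.670 m.
Far limit Df = s·(H − f)/(H − s) = 950 × (9670.1 − 13) / (9670.1 − 950) = 950 × 9657.1 / 8720.1 ≈ 1052.1 mm ≈ 1.05 m.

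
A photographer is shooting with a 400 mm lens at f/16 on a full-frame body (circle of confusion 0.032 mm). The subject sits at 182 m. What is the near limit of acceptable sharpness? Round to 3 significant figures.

115 m

Hyperfocal distance H = f²/(N·c) + f = 400²/(16 × 0.032) + 400 = 160000/0.512 + 400 ≈ 312900.0 mm ≈ 312.9 m.
Near limit Dn = s·(H − f)/(H + s − 2f) = 182000 × (312900.0 − 400) / (312900.0 + 182000 − 2 × 400) = 182000 × 312500.0 / 494100.0 ≈ 115108 mm ≈ 115 m.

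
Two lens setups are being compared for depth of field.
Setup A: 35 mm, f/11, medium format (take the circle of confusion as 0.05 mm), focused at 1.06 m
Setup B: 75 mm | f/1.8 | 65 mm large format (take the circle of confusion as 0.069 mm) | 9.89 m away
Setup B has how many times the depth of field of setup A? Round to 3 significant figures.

3.63

Setup A: H = 35²/(11×0.05) + 35 ≈ 2262.3 mm; DoF = Df − Dn = 1963.7 − 725.9 ≈ 1237.8 mm.
Setup B: H = 75²/(1.8×0.069) + 75 ≈ 45364.9 mm; DoF = Df − Dn = 12626.3 − 8128.4 ≈ 4497.9 mm.
Ratio = 4497.9 / 1237.8 ≈ 3.63.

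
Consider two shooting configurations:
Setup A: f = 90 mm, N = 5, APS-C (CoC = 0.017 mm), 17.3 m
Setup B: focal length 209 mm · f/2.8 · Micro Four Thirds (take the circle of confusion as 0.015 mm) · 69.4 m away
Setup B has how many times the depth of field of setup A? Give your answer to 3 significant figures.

1.44

Setup A: H = 90²/(5×0.017) + 90 ≈ 95384.1 mm; DoF = Df − Dn = 21113.0 − 14653.6 ≈ 6459.4 mm.
Setup B: H = 209²/(2.8×0.015) + 209 ≈ 1040232.8 mm; DoF = Df − Dn = 74346.1 − 65070.9 ≈ 9275.2 mm.
Ratio = 9275.2 / 6459.4 ≈ 1.44.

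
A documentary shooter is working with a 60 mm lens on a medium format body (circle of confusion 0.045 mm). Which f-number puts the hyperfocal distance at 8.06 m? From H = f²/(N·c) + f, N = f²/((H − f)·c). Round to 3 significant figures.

Rearrange H = f²/(N·c) + f for N: N = f² / ((H − f)·c).
N = 60² / ((8060 − 60) × 0.045) = 3600 / 360.0 ≈ 10.

f/10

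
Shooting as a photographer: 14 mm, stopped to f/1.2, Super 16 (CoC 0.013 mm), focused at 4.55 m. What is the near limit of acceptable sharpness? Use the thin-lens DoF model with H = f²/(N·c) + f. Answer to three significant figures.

3.34 m

Hyperfocal distance H = f²/(N·c) + f = 14²/(1.2 × 0.013) + 14 = 196/0.0156 + 14 ≈ 12578.1 mm ≈ 12.58 m.
Near limit Dn = s·(H − f)/(H + s − 2f) = 4550 × (12578.1 − 14) / (12578.1 + 4550 − 2 × 14) = 4550 × 12564.1 / 17100.1 ≈ 3343.1 mm ≈ 3.34 m.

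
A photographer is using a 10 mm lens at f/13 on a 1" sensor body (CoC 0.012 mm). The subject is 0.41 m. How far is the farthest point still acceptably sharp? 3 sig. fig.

1.09 m

Hyperfocal distance H = f²/(N·c) + f = 10²/(13 × 0.012) + 10 = 100/0.156 + 10 ≈ 651.0 mm ≈ 0.651 m.
Far limit Df = s·(H − f)/(H − s) = 410 × (651.0 − 10) / (651.0 − 410) = 410 × 641.0 / 241.0 ≈ 1090.4 mm ≈ 1.09 m.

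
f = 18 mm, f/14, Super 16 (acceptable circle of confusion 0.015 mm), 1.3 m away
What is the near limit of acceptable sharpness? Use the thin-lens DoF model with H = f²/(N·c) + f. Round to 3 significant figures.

Hyperfocal distance H = f²/(N·c) + f = 18²/(14 × 0.015) + 18 = 324/0.21 + 18 ≈ 1560.9 mm ≈ 1.561 m.
Near limit Dn = s·(H − f)/(H + s − 2f) = 1300 × (1560.9 − 18) / (1560.9 + 1300 − 2 × 18) = 1300 × 1542.9 / 2824.9 ≈ 710.02 mm ≈ 0.710 m.

0.710 m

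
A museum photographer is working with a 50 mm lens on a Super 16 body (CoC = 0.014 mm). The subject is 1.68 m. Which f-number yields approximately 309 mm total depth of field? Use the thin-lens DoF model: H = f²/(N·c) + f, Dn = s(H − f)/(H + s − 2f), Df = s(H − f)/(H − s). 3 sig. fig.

Write h = H − f = f²/(N·c). The thin-lens limits are Dn = s·h/(h + (s−f)) and Df = s·h/(h − (s−f)), so DoF = Df − Dn = 2·s·(s−f)·h / (h² − (s−f)²).
That is a quadratic in h: DoF·h² − 2·s·(s−f)·h − DoF·(s−f)² = 0 ⇒ h = (s−f)·(s + √(s² + DoF²)) / DoF = 1630 × (1680 + √(1680² + 309²)) / 309 = 1630 × (1680 + 1708.18) / 309 ≈ 17873 mm.
Then N = f²/(c·h) = 50² / (0.014 × 17873) = 2500 / 250.22 ≈ 9.99.

f/9.99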